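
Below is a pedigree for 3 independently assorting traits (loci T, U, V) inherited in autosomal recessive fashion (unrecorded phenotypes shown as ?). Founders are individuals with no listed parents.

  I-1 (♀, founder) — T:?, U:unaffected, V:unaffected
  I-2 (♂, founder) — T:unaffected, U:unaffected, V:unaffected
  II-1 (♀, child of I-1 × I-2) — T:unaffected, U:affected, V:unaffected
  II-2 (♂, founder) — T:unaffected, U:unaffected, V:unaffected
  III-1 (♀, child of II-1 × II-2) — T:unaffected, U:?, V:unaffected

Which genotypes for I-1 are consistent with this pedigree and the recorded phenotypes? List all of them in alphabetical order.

T/I-1 ? ·: TT|Tt|tt
T/I-2 un ·: TT|Tt
T/II-1 un I-1×I-2: TT|Tt
T/II-2 un ·: TT|Tt
T/III-1 un II-1×II-2: TT|Tt
⇒ T over [I-1,I-2,II-1,II-2,III-1]: 32 consistent
U/I-1 un ·: Uu
U/I-2 un ·: Uu
U/II-1 aff I-1×I-2: uu
U/II-2 un ·: UU|Uu
U/III-1 ? II-1×II-2: Uu|uu
⇒ U over [I-1,I-2,II-1,II-2,III-1]: 3 consistent
V/I-1 un ·: VV|Vv
V/I-2 un ·: VV|Vv
V/II-1 un I-1×I-2: VV|Vv
V/II-2 un ·: VV|Vv
V/III-1 un II-1×II-2: VV|Vv
⇒ V over [I-1,I-2,II-1,II-2,III-1]: 24 consistent

I-1 ∈ {TT Uu VV, TT Uu Vv, Tt Uu VV, Tt Uu Vv, tt Uu VV, tt Uu Vv}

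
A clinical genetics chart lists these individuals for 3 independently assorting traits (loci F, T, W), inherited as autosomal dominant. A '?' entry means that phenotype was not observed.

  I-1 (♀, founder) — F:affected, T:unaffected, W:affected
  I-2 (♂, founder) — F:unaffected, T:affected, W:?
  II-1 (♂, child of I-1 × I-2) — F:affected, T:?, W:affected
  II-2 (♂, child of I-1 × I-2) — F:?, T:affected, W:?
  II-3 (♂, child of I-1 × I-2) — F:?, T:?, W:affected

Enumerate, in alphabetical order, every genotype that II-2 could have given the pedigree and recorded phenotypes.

F/I-1 aff ·: Ff|FF
F/I-2 un ·: ff
F/II-1 aff I-1×I-2: Ff
F/II-2 ? I-1×I-2: ff|Ff
F/II-3 ? I-1×I-2: ff|Ff
⇒ F over [I-1,I-2,II-1,II-2,II-3]: 5 consistent
T/I-1 un ·: tt
T/I-2 aff ·: Tt|TT
T/II-1 ? I-1×I-2: tt|Tt
T/II-2 aff I-1×I-2: Tt
T/II-3 ? I-1×I-2: tt|Tt
⇒ T over [I-1,I-2,II-1,II-2,II-3]: 5 consistent
W/I-1 aff ·: Ww|WW
W/I-2 ? ·: ww|Ww|WW
W/II-1 aff I-1×I-2: Ww|WW
W/II-2 ? I-1×I-2: ww|Ww|WW
W/II-3 aff I-1×I-2: Ww|WW
⇒ W over [I-1,I-2,II-1,II-2,II-3]: 32 consistent

II-2 ∈ {Ff Tt WW, Ff Tt Ww, Ff Tt ww, ff Tt WW, ff Tt Ww, ff Tt ww}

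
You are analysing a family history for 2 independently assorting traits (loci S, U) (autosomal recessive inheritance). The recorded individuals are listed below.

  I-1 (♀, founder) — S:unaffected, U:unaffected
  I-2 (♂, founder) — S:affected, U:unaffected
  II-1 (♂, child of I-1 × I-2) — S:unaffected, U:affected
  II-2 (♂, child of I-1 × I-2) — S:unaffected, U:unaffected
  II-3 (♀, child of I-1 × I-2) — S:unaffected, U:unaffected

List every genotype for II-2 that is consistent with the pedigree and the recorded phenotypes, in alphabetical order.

II-2 ∈ {Ss UU, Ss Uu}

S/I-1 un ·: SS|Ss
S/I-2 aff ·: ss
S/II-1 un I-1×I-2: Ss
S/II-2 un I-1×I-2: Ss
S/II-3 un I-1×I-2: Ss
⇒ S over [I-1,I-2,II-1,II-2,II-3]: 2 consistent
U/I-1 un ·: Uu
U/I-2 un ·: Uu
U/II-1 aff I-1×I-2: uu
U/II-2 un I-1×I-2: UU|Uu
U/II-3 un I-1×I-2: UU|Uu
⇒ U over [I-1,I-2,II-1,II-2,II-3]: 4 consistent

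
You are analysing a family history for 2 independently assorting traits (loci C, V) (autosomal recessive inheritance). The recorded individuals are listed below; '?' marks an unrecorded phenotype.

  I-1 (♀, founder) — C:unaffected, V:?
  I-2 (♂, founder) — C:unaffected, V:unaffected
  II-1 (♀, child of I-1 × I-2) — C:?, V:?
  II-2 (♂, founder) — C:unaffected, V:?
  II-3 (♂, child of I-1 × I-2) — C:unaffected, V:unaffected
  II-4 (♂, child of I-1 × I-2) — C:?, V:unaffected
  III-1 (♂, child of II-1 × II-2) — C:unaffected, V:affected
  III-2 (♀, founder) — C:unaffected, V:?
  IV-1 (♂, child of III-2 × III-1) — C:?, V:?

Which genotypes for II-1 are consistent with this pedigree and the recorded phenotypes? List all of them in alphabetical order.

II-1 ∈ {CC Vv, CC vv, Cc Vv, Cc vv, cc Vv, cc vv}

C/I-1 un ·: CC|Cc
C/I-2 un ·: CC|Cc
C/II-1 ? I-1×I-2: CC|Cc|cc
C/II-2 un ·: CC|Cc
C/II-3 un I-1×I-2: CC|Cc
C/II-4 ? I-1×I-2: CC|Cc|cc
C/III-1 un II-1×II-2: CC|Cc
C/III-2 un ·: CC|Cc
C/IV-1 ? III-2×III-1: CC|Cc|cc
⇒ C over [I-1,I-2,II-1,II-2,II-3,II-4,III-1,III-2,IV-1]: 449 consistent
V/I-1 ? ·: VV|Vv|vv
V/I-2 un ·: VV|Vv
V/II-1 ? I-1×I-2: Vv|vv
V/II-2 ? ·: Vv|vv
V/II-3 un I-1×I-2: VV|Vv
V/II-4 un I-1×I-2: VV|Vv
V/III-1 aff II-1×II-2: vv
V/III-2 ? ·: VV|Vv|vv
V/IV-1 ? III-2×III-1: Vv|vv
⇒ V over [I-1,I-2,II-1,II-2,II-3,II-4,III-1,III-2,IV-1]: 152 consistent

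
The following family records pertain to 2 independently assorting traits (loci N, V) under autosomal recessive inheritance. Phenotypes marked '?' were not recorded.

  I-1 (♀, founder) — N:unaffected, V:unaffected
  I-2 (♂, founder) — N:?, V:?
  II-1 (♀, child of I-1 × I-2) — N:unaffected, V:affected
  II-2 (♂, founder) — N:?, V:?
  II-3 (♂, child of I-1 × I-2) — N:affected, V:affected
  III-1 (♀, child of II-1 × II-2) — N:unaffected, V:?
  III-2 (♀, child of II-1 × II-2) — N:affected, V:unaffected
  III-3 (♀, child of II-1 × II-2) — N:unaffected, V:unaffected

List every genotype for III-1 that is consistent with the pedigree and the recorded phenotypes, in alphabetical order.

N/I-1 un ·: Nn
N/I-2 ? ·: Nn|nn
N/II-1 un I-1×I-2: Nn
N/II-2 ? ·: Nn|nn
N/II-3 aff I-1×I-2: nn
N/III-1 un II-1×II-2: NN|Nn
N/III-2 aff II-1×II-2: nn
N/III-3 un II-1×II-2: NN|Nn
⇒ N over [I-1,I-2,II-1,II-2,II-3,III-1,III-2,III-3]: 10 consistent
V/I-1 un ·: Vv
V/I-2 ? ·: Vv|vv
V/II-1 aff I-1×I-2: vv
V/II-2 ? ·: VV|Vv
V/II-3 aff I-1×I-2: vv
V/III-1 ? II-1×II-2: Vv|vv
V/III-2 un II-1×II-2: Vv
V/III-3 un II-1×II-2: Vv
⇒ V over [I-1,I-2,II-1,II-2,II-3,III-1,III-2,III-3]: 6 consistent

III-1 ∈ {NN Vv, NN vv, Nn Vv, Nn vv}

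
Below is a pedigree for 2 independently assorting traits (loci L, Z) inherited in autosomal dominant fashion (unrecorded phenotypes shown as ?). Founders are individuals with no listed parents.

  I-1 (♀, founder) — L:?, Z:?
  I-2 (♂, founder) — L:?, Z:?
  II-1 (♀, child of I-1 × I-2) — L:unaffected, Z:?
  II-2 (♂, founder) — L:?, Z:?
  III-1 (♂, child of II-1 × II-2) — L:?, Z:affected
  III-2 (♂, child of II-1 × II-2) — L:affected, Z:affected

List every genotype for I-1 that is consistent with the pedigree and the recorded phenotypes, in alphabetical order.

I-1 ∈ {Ll ZZ, Ll Zz, Ll zz, ll ZZ, ll Zz, ll zz}

L/I-1 ? ·: ll|Ll
L/I-2 ? ·: ll|Ll
L/II-1 un I-1×I-2: ll
L/II-2 ? ·: Ll|LL
L/III-1 ? II-1×II-2: ll|Ll
L/III-2 aff II-1×II-2: Ll
⇒ L over [I-1,I-2,II-1,II-2,III-1,III-2]: 12 consistent
Z/I-1 ? ·: zz|Zz|ZZ
Z/I-2 ? ·: zz|Zz|ZZ
Z/II-1 ? I-1×I-2: zz|Zz|ZZ
Z/II-2 ? ·: zz|Zz|ZZ
Z/III-1 aff II-1×II-2: Zz|ZZ
Z/III-2 aff II-1×II-2: Zz|ZZ
⇒ Z over [I-1,I-2,II-1,II-2,III-1,III-2]: 95 consistent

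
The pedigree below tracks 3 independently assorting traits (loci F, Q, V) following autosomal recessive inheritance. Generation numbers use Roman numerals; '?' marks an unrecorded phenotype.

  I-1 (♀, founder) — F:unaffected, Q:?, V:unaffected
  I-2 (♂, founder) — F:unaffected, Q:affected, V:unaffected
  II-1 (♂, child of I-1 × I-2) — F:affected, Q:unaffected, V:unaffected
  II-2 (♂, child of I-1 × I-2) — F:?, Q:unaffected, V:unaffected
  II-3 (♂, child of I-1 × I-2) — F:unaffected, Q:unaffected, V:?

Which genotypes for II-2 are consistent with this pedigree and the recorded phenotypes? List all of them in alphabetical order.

F/I-1 un ·: Ff
F/I-2 un ·: Ff
F/II-1 aff I-1×I-2: ff
F/II-2 ? I-1×I-2: FF|Ff|ff
F/II-3 un I-1×I-2: FF|Ff
⇒ F over [I-1,I-2,II-1,II-2,II-3]: 6 consistent
Q/I-1 ? ·: QQ|Qq
Q/I-2 aff ·: qq
Q/II-1 un I-1×I-2: Qq
Q/II-2 un I-1×I-2: Qq
Q/II-3 un I-1×I-2: Qq
⇒ Q over [I-1,I-2,II-1,II-2,II-3]: 2 consistent
V/I-1 un ·: VV|Vv
V/I-2 un ·: VV|Vv
V/II-1 un I-1×I-2: VV|Vv
V/II-2 un I-1×I-2: VV|Vv
V/II-3 ? I-1×I-2: VV|Vv|vv
⇒ V over [I-1,I-2,II-1,II-2,II-3]: 29 consistent

II-2 ∈ {FF Qq VV, FF Qq Vv, Ff Qq VV, Ff Qq Vv, ff Qq VV, ff Qq Vv}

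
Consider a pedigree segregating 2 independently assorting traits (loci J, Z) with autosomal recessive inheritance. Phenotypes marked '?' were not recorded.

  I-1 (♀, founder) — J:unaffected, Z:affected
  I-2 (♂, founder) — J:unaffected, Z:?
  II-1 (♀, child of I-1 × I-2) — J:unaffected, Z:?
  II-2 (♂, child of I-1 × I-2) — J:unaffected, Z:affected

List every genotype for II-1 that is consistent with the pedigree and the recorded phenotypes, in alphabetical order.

J/I-1 un ·: JJ|Jj
J/I-2 un ·: JJ|Jj
J/II-1 un I-1×I-2: JJ|Jj
J/II-2 un I-1×I-2: JJ|Jj
⇒ J over [I-1,I-2,II-1,II-2]: 13 consistent
Z/I-1 aff ·: zz
Z/I-2 ? ·: Zz|zz
Z/II-1 ? I-1×I-2: Zz|zz
Z/II-2 aff I-1×I-2: zz
⇒ Z over [I-1,I-2,II-1,II-2]: 3 consistent

II-1 ∈ {JJ Zz, JJ zz, Jj Zz, Jj zz}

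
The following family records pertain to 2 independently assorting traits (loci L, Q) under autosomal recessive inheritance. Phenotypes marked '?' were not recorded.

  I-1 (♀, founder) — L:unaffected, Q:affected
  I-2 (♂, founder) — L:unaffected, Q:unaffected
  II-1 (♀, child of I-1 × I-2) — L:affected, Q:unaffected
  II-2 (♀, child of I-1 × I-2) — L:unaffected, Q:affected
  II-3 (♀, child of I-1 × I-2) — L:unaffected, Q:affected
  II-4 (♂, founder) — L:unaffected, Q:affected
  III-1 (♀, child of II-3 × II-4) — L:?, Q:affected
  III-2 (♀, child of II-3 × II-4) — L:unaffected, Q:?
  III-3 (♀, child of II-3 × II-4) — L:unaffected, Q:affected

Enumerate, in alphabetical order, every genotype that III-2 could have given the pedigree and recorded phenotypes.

III-2 ∈ {LL qq, Ll qq}

L/I-1 un ·: Ll
L/I-2 un ·: Ll
L/II-1 aff I-1×I-2: ll
L/II-2 un I-1×I-2: LL|Ll
L/II-3 un I-1×I-2: LL|Ll
L/II-4 un ·: LL|Ll
L/III-1 ? II-3×II-4: LL|Ll|ll
L/III-2 un II-3×II-4: LL|Ll
L/III-3 un II-3×II-4: LL|Ll
⇒ L over [I-1,I-2,II-1,II-2,II-3,II-4,III-1,III-2,III-3]: 58 consistent
Q/I-1 aff ·: qq
Q/I-2 un ·: Qq
Q/II-1 un I-1×I-2: Qq
Q/II-2 aff I-1×I-2: qq
Q/II-3 aff I-1×I-2: qq
Q/II-4 aff ·: qq
Q/III-1 aff II-3×II-4: qq
Q/III-2 ? II-3×II-4: qq
Q/III-3 aff II-3×II-4: qq
⇒ Q over [I-1,I-2,II-1,II-2,II-3,II-4,III-1,III-2,III-3]: 1 consistent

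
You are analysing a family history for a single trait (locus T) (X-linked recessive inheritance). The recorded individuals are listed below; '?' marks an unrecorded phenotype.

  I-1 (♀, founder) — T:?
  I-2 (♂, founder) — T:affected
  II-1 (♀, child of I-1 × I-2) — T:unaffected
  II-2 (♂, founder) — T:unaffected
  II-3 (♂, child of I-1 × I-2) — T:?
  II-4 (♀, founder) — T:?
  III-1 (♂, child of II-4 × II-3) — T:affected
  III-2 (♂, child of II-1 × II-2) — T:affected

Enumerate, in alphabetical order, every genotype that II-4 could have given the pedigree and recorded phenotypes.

II-4 ∈ {X^TX^t, X^tX^t}

T/I-1 ? ·: X^TX^T|X^TX^t
T/I-2 aff ·: X^tY
T/II-1 un I-1×I-2: X^TX^t
T/II-2 un ·: X^TY
T/II-3 ? I-1×I-2: X^TY|X^tY
T/II-4 ? ·: X^TX^t|X^tX^t
T/III-1 aff II-4×II-3: X^tY
T/III-2 aff II-1×II-2: X^tY
⇒ T over [I-1,I-2,II-1,II-2,II-3,II-4,III-1,III-2]: 6 consistent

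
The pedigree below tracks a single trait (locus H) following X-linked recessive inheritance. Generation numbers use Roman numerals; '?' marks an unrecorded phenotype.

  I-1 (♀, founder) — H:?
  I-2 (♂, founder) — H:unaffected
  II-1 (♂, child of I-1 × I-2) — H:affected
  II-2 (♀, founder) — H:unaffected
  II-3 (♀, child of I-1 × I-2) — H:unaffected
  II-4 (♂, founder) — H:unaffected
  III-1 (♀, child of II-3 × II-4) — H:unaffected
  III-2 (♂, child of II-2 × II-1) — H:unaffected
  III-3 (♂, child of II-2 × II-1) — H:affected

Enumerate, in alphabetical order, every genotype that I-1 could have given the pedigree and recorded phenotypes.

H/I-1 ? ·: X^HX^h|X^hX^h
H/I-2 un ·: X^HY
H/II-1 aff I-1×I-2: X^hY
H/II-2 un ·: X^HX^h
H/II-3 un I-1×I-2: X^HX^H|X^HX^h
H/II-4 un ·: X^HY
H/III-1 un II-3×II-4: X^HX^H|X^HX^h
H/III-2 un II-2×II-1: X^HY
H/III-3 aff II-2×II-1: X^hY
⇒ H over [I-1,I-2,II-1,II-2,II-3,II-4,III-1,III-2,III-3]: 5 consistent

I-1 ∈ {X^HX^h, X^hX^h}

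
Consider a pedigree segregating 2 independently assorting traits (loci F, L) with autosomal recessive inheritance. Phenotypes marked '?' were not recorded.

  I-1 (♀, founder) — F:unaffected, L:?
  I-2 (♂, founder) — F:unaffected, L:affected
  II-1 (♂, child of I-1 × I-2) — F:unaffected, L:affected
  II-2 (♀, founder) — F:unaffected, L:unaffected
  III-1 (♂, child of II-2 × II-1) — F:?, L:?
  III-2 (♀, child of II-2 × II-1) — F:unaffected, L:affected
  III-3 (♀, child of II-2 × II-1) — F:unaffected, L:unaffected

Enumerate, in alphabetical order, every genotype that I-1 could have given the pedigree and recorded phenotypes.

F/I-1 un ·: FF|Ff
F/I-2 un ·: FF|Ff
F/II-1 un I-1×I-2: FF|Ff
F/II-2 un ·: FF|Ff
F/III-1 ? II-2×II-1: FF|Ff|ff
F/III-2 un II-2×II-1: FF|Ff
F/III-3 un II-2×II-1: FF|Ff
⇒ F over [I-1,I-2,II-1,II-2,III-1,III-2,III-3]: 96 consistent
L/I-1 ? ·: Ll|ll
L/I-2 aff ·: ll
L/II-1 aff I-1×I-2: ll
L/II-2 un ·: Ll
L/III-1 ? II-2×II-1: Ll|ll
L/III-2 aff II-2×II-1: ll
L/III-3 un II-2×II-1: Ll
⇒ L over [I-1,I-2,II-1,II-2,III-1,III-2,III-3]: 4 consistent

I-1 ∈ {FF Ll, FF ll, Ff Ll, Ff ll}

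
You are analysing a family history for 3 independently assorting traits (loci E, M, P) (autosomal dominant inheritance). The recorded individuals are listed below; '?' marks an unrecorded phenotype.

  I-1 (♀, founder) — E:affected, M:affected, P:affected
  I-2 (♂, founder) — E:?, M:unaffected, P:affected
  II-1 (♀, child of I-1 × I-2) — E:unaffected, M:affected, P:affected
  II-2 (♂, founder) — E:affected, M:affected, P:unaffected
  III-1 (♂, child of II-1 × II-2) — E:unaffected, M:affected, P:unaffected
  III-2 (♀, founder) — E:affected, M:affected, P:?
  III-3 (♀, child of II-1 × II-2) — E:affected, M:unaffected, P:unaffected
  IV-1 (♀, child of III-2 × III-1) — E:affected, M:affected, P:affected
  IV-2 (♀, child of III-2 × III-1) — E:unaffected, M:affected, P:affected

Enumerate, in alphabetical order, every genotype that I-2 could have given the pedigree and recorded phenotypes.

I-2 ∈ {Ee mm PP, Ee mm Pp, ee mm PP, ee mm Pp}

E/I-1 aff ·: Ee
E/I-2 ? ·: ee|Ee
E/II-1 un I-1×I-2: ee
E/II-2 aff ·: Ee
E/III-1 un II-1×II-2: ee
E/III-2 aff ·: Ee
E/III-3 aff II-1×II-2: Ee
E/IV-1 aff III-2×III-1: Ee
E/IV-2 un III-2×III-1: ee
⇒ E over [I-1,I-2,II-1,II-2,III-1,III-2,III-3,IV-1,IV-2]: 2 consistent
M/I-1 aff ·: Mm|MM
M/I-2 un ·: mm
M/II-1 aff I-1×I-2: Mm
M/II-2 aff ·: Mm
M/III-1 aff II-1×II-2: Mm|MM
M/III-2 aff ·: Mm|MM
M/III-3 un II-1×II-2: mm
M/IV-1 aff III-2×III-1: Mm|MM
M/IV-2 aff III-2×III-1: Mm|MM
⇒ M over [I-1,I-2,II-1,II-2,III-1,III-2,III-3,IV-1,IV-2]: 26 consistent
P/I-1 aff ·: Pp|PP
P/I-2 aff ·: Pp|PP
P/II-1 aff I-1×I-2: Pp
P/II-2 un ·: pp
P/III-1 un II-1×II-2: pp
P/III-2 ? ·: Pp|PP
P/III-3 un II-1×II-2: pp
P/IV-1 aff III-2×III-1: Pp
P/IV-2 aff III-2×III-1: Pp
⇒ P over [I-1,I-2,II-1,II-2,III-1,III-2,III-3,IV-1,IV-2]: 6 consistent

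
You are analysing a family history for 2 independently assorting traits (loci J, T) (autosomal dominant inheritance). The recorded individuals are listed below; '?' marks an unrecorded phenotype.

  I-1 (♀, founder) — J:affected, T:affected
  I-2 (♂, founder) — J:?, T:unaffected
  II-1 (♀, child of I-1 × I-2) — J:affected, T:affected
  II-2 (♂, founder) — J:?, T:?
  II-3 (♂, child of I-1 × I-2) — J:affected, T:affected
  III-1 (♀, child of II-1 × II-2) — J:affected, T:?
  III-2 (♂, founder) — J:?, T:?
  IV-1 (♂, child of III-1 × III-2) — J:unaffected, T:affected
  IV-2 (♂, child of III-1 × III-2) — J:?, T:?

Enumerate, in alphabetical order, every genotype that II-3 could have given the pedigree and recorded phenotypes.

II-3 ∈ {JJ Tt, Jj Tt}

J/I-1 aff ·: Jj|JJ
J/I-2 ? ·: jj|Jj|JJ
J/II-1 aff I-1×I-2: Jj|JJ
J/II-2 ? ·: jj|Jj|JJ
J/II-3 aff I-1×I-2: Jj|JJ
J/III-1 aff II-1×II-2: Jj
J/III-2 ? ·: jj|Jj
J/IV-1 un III-1×III-2: jj
J/IV-2 ? III-1×III-2: jj|Jj|JJ
⇒ J over [I-1,I-2,II-1,II-2,II-3,III-1,III-2,IV-1,IV-2]: 190 consistent
T/I-1 aff ·: Tt|TT
T/I-2 un ·: tt
T/II-1 aff I-1×I-2: Tt
T/II-2 ? ·: tt|Tt|TT
T/II-3 aff I-1×I-2: Tt
T/III-1 ? II-1×II-2: tt|Tt|TT
T/III-2 ? ·: tt|Tt|TT
T/IV-1 aff III-1×III-2: Tt|TT
T/IV-2 ? III-1×III-2: tt|Tt|TT
⇒ T over [I-1,I-2,II-1,II-2,II-3,III-1,III-2,IV-1,IV-2]: 108 consistent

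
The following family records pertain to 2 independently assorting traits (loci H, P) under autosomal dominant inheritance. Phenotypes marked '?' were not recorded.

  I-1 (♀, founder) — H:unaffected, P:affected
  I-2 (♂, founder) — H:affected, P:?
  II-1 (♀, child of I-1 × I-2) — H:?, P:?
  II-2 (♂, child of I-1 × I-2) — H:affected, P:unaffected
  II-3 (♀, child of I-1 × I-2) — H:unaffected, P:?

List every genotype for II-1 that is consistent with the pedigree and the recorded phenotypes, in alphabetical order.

II-1 ∈ {Hh PP, Hh Pp, Hh pp, hh PP, hh Pp, hh pp}

H/I-1 un ·: hh
H/I-2 aff ·: Hh
H/II-1 ? I-1×I-2: hh|Hh
H/II-2 aff I-1×I-2: Hh
H/II-3 un I-1×I-2: hh
⇒ H over [I-1,I-2,II-1,II-2,II-3]: 2 consistent
P/I-1 aff ·: Pp
P/I-2 ? ·: pp|Pp
P/II-1 ? I-1×I-2: pp|Pp|PP
P/II-2 un I-1×I-2: pp
P/II-3 ? I-1×I-2: pp|Pp|PP
⇒ P over [I-1,I-2,II-1,II-2,II-3]: 13 consistent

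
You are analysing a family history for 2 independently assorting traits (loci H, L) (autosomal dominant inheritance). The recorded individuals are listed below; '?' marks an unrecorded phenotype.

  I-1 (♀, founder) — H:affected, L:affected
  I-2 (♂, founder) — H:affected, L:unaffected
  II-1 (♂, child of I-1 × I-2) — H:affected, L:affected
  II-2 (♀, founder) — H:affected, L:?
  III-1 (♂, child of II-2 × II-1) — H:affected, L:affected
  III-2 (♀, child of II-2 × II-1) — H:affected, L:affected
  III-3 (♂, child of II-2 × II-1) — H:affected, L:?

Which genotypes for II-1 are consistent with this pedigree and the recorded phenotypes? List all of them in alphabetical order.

H/I-1 aff ·: Hh|HH
H/I-2 aff ·: Hh|HH
H/II-1 aff I-1×I-2: Hh|HH
H/II-2 aff ·: Hh|HH
H/III-1 aff II-2×II-1: Hh|HH
H/III-2 aff II-2×II-1: Hh|HH
H/III-3 aff II-2×II-1: Hh|HH
⇒ H over [I-1,I-2,II-1,II-2,III-1,III-2,III-3]: 84 consistent
L/I-1 aff ·: Ll|LL
L/I-2 un ·: ll
L/II-1 aff I-1×I-2: Ll
L/II-2 ? ·: ll|Ll|LL
L/III-1 aff II-2×II-1: Ll|LL
L/III-2 aff II-2×II-1: Ll|LL
L/III-3 ? II-2×II-1: ll|Ll|LL
⇒ L over [I-1,I-2,II-1,II-2,III-1,III-2,III-3]: 44 consistent

II-1 ∈ {HH Ll, Hh Ll}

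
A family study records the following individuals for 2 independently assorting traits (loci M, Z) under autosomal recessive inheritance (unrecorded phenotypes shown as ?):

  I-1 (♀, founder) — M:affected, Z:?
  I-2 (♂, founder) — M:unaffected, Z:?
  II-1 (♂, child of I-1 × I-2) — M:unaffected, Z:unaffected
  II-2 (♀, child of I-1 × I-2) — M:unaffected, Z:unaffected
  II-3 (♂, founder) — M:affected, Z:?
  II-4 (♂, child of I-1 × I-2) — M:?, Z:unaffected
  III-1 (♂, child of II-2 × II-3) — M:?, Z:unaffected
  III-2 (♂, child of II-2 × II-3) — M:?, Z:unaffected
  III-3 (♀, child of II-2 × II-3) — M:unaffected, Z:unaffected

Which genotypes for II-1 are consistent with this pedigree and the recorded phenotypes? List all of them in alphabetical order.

II-1 ∈ {Mm ZZ, Mm Zz}

M/I-1 aff ·: mm
M/I-2 un ·: MM|Mm
M/II-1 un I-1×I-2: Mm
M/II-2 un I-1×I-2: Mm
M/II-3 aff ·: mm
M/II-4 ? I-1×I-2: Mm|mm
M/III-1 ? II-2×II-3: Mm|mm
M/III-2 ? II-2×II-3: Mm|mm
M/III-3 un II-2×II-3: Mm
⇒ M over [I-1,I-2,II-1,II-2,II-3,II-4,III-1,III-2,III-3]: 12 consistent
Z/I-1 ? ·: ZZ|Zz|zz
Z/I-2 ? ·: ZZ|Zz|zz
Z/II-1 un I-1×I-2: ZZ|Zz
Z/II-2 un I-1×I-2: ZZ|Zz
Z/II-3 ? ·: ZZ|Zz|zz
Z/II-4 un I-1×I-2: ZZ|Zz
Z/III-1 un II-2×II-3: ZZ|Zz
Z/III-2 un II-2×II-3: ZZ|Zz
Z/III-3 un II-2×II-3: ZZ|Zz
⇒ Z over [I-1,I-2,II-1,II-2,II-3,II-4,III-1,III-2,III-3]: 402 consistent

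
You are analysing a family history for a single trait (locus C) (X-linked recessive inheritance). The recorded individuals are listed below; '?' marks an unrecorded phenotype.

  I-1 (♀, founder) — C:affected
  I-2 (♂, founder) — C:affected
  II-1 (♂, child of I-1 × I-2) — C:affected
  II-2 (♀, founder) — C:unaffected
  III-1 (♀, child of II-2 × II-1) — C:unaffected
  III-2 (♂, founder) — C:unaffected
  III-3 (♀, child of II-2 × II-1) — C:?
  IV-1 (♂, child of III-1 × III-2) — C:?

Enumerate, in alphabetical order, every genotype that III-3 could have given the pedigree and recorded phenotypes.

III-3 ∈ {X^CX^c, X^cX^c}

C/I-1 aff ·: X^cX^c
C/I-2 aff ·: X^cY
C/II-1 aff I-1×I-2: X^cY
C/II-2 un ·: X^CX^C|X^CX^c
C/III-1 un II-2×II-1: X^CX^c
C/III-2 un ·: X^CY
C/III-3 ? II-2×II-1: X^CX^c|X^cX^c
C/IV-1 ? III-1×III-2: X^CY|X^cY
⇒ C over [I-1,I-2,II-1,II-2,III-1,III-2,III-3,IV-1]: 6 consistent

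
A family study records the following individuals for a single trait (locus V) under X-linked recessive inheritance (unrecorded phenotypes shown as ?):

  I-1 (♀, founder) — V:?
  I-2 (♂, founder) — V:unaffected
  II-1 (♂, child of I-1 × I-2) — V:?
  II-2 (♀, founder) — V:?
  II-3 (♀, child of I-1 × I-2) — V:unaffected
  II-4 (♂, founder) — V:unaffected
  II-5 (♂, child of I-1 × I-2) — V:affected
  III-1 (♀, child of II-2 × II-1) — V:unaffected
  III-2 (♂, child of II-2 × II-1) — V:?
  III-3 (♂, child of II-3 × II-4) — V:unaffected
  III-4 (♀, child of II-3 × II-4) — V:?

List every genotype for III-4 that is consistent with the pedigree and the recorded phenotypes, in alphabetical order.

V/I-1 ? ·: X^VX^v|X^vX^v
V/I-2 un ·: X^VY
V/II-1 ? I-1×I-2: X^VY|X^vY
V/II-2 ? ·: X^VX^V|X^VX^v|X^vX^v
V/II-3 un I-1×I-2: X^VX^V|X^VX^v
V/II-4 un ·: X^VY
V/II-5 aff I-1×I-2: X^vY
V/III-1 un II-2×II-1: X^VX^V|X^VX^v
V/III-2 ? II-2×II-1: X^VY|X^vY
V/III-3 un II-3×II-4: X^VY
V/III-4 ? II-3×II-4: X^VX^V|X^VX^v
⇒ V over [I-1,I-2,II-1,II-2,II-3,II-4,II-5,III-1,III-2,III-3,III-4]: 33 consistent

III-4 ∈ {X^VX^V, X^VX^v}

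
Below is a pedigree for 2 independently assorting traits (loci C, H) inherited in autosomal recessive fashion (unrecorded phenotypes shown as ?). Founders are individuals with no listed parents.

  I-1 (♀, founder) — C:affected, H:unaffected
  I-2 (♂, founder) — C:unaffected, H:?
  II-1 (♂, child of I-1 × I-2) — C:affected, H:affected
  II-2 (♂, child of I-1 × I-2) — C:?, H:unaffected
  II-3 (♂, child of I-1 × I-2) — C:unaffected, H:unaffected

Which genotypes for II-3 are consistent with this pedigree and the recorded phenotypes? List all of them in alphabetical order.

II-3 ∈ {Cc HH, Cc Hh}

C/I-1 aff ·: cc
C/I-2 un ·: Cc
C/II-1 aff I-1×I-2: cc
C/II-2 ? I-1×I-2: Cc|cc
C/II-3 un I-1×I-2: Cc
⇒ C over [I-1,I-2,II-1,II-2,II-3]: 2 consistent
H/I-1 un ·: Hh
H/I-2 ? ·: Hh|hh
H/II-1 aff I-1×I-2: hh
H/II-2 un I-1×I-2: HH|Hh
H/II-3 un I-1×I-2: HH|Hh
⇒ H over [I-1,I-2,II-1,II-2,II-3]: 5 consistent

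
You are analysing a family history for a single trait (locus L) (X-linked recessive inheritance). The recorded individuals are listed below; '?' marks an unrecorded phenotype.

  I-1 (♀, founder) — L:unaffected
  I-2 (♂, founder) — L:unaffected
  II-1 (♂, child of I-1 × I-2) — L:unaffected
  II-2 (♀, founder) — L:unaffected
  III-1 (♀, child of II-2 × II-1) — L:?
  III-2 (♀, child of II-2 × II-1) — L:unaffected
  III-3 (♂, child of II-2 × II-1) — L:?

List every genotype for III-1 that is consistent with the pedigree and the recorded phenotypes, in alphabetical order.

III-1 ∈ {X^LX^L, X^LX^l}

L/I-1 un ·: X^LX^L|X^LX^l
L/I-2 un ·: X^LY
L/II-1 un I-1×I-2: X^LY
L/II-2 un ·: X^LX^L|X^LX^l
L/III-1 ? II-2×II-1: X^LX^L|X^LX^l
L/III-2 un II-2×II-1: X^LX^L|X^LX^l
L/III-3 ? II-2×II-1: X^LY|X^lY
⇒ L over [I-1,I-2,II-1,II-2,III-1,III-2,III-3]: 18 consistent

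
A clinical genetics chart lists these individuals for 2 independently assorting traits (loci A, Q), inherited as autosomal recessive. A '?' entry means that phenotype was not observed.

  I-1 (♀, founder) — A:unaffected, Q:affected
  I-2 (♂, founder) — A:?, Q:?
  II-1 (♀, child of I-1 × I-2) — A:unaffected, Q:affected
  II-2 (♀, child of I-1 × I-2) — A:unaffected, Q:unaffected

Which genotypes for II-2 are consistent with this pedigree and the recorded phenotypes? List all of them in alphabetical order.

II-2 ∈ {AA Qq, Aa Qq}

A/I-1 un ·: AA|Aa
A/I-2 ? ·: AA|Aa|aa
A/II-1 un I-1×I-2: AA|Aa
A/II-2 un I-1×I-2: AA|Aa
⇒ A over [I-1,I-2,II-1,II-2]: 15 consistent
Q/I-1 aff ·: qq
Q/I-2 ? ·: Qq
Q/II-1 aff I-1×I-2: qq
Q/II-2 un I-1×I-2: Qq
⇒ Q over [I-1,I-2,II-1,II-2]: 1 consistent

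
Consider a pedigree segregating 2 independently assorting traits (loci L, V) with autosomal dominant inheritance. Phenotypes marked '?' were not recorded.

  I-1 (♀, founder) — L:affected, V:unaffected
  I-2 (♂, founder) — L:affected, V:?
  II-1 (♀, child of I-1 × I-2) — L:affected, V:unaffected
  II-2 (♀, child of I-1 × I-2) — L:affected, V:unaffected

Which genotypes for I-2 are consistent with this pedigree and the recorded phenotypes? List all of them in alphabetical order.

I-2 ∈ {LL Vv, LL vv, Ll Vv, Ll vv}

L/I-1 aff ·: Ll|LL
L/I-2 aff ·: Ll|LL
L/II-1 aff I-1×I-2: Ll|LL
L/II-2 aff I-1×I-2: Ll|LL
⇒ L over [I-1,I-2,II-1,II-2]: 13 consistent
V/I-1 un ·: vv
V/I-2 ? ·: vv|Vv
V/II-1 un I-1×I-2: vv
V/II-2 un I-1×I-2: vv
⇒ V over [I-1,I-2,II-1,II-2]: 2 consistent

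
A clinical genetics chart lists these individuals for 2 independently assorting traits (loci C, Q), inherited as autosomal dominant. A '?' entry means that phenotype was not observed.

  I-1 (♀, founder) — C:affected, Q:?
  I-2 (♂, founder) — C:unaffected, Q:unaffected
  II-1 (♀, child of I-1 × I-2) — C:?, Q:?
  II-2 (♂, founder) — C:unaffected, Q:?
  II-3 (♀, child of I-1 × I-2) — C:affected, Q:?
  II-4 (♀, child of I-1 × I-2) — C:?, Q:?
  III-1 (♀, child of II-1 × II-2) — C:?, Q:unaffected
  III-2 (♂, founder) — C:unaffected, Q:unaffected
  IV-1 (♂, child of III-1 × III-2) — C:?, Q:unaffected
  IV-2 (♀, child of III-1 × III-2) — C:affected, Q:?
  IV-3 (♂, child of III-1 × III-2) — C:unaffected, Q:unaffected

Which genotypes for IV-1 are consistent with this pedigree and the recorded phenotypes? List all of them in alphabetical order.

IV-1 ∈ {Cc qq, cc qq}

C/I-1 aff ·: Cc|CC
C/I-2 un ·: cc
C/II-1 ? I-1×I-2: Cc
C/II-2 un ·: cc
C/II-3 aff I-1×I-2: Cc
C/II-4 ? I-1×I-2: cc|Cc
C/III-1 ? II-1×II-2: Cc
C/III-2 un ·: cc
C/IV-1 ? III-1×III-2: cc|Cc
C/IV-2 aff III-1×III-2: Cc
C/IV-3 un III-1×III-2: cc
⇒ C over [I-1,I-2,II-1,II-2,II-3,II-4,III-1,III-2,IV-1,IV-2,IV-3]: 6 consistent
Q/I-1 ? ·: qq|Qq|QQ
Q/I-2 un ·: qq
Q/II-1 ? I-1×I-2: qq|Qq
Q/II-2 ? ·: qq|Qq
Q/II-3 ? I-1×I-2: qq|Qq
Q/II-4 ? I-1×I-2: qq|Qq
Q/III-1 un II-1×II-2: qq
Q/III-2 un ·: qq
Q/IV-1 un III-1×III-2: qq
Q/IV-2 ? III-1×III-2: qq
Q/IV-3 un III-1×III-2: qq
⇒ Q over [I-1,I-2,II-1,II-2,II-3,II-4,III-1,III-2,IV-1,IV-2,IV-3]: 20 consistent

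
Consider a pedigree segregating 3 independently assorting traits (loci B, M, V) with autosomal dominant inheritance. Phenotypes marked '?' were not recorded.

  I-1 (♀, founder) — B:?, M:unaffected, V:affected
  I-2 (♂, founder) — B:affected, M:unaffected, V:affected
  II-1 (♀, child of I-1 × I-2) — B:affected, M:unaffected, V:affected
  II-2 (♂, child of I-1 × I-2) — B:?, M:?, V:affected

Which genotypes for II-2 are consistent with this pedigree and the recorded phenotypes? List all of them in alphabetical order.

II-2 ∈ {BB mm VV, BB mm Vv, Bb mm VV, Bb mm Vv, bb mm VV, bb mm Vv}

B/I-1 ? ·: bb|Bb|BB
B/I-2 aff ·: Bb|BB
B/II-1 aff I-1×I-2: Bb|BB
B/II-2 ? I-1×I-2: bb|Bb|BB
⇒ B over [I-1,I-2,II-1,II-2]: 18 consistent
M/I-1 un ·: mm
M/I-2 un ·: mm
M/II-1 un I-1×I-2: mm
M/II-2 ? I-1×I-2: mm
⇒ M over [I-1,I-2,II-1,II-2]: 1 consistent
V/I-1 aff ·: Vv|VV
V/I-2 aff ·: Vv|VV
V/II-1 aff I-1×I-2: Vv|VV
V/II-2 aff I-1×I-2: Vv|VV
⇒ V over [I-1,I-2,II-1,II-2]: 13 consistent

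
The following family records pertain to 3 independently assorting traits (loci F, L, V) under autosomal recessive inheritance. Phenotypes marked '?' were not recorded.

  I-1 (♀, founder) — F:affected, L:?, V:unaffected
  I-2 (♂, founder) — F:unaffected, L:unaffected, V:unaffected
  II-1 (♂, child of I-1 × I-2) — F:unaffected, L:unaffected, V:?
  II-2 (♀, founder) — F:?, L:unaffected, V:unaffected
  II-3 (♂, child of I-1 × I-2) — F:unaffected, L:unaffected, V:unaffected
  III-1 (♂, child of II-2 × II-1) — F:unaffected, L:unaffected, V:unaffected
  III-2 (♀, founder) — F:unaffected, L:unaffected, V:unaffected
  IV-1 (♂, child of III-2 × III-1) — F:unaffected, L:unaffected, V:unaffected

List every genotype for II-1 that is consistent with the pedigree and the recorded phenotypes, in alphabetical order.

F/I-1 aff ·: ff
F/I-2 un ·: FF|Ff
F/II-1 un I-1×I-2: Ff
F/II-2 ? ·: FF|Ff|ff
F/II-3 un I-1×I-2: Ff
F/III-1 un II-2×II-1: FF|Ff
F/III-2 un ·: FF|Ff
F/IV-1 un III-2×III-1: FF|Ff
⇒ F over [I-1,I-2,II-1,II-2,II-3,III-1,III-2,IV-1]: 36 consistent
L/I-1 ? ·: LL|Ll|ll
L/I-2 un ·: LL|Ll
L/II-1 un I-1×I-2: LL|Ll
L/II-2 un ·: LL|Ll
L/II-3 un I-1×I-2: LL|Ll
L/III-1 un II-2×II-1: LL|Ll
L/III-2 un ·: LL|Ll
L/IV-1 un III-2×III-1: LL|Ll
⇒ L over [I-1,I-2,II-1,II-2,II-3,III-1,III-2,IV-1]: 182 consistent
V/I-1 un ·: VV|Vv
V/I-2 un ·: VV|Vv
V/II-1 ? I-1×I-2: VV|Vv|vv
V/II-2 un ·: VV|Vv
V/II-3 un I-1×I-2: VV|Vv
V/III-1 un II-2×II-1: VV|Vv
V/III-2 un ·: VV|Vv
V/IV-1 un III-2×III-1: VV|Vv
⇒ V over [I-1,I-2,II-1,II-2,II-3,III-1,III-2,IV-1]: 170 consistent

II-1 ∈ {Ff LL VV, Ff LL Vv, Ff LL vv, Ff Ll VV, Ff Ll Vv, Ff Ll vv}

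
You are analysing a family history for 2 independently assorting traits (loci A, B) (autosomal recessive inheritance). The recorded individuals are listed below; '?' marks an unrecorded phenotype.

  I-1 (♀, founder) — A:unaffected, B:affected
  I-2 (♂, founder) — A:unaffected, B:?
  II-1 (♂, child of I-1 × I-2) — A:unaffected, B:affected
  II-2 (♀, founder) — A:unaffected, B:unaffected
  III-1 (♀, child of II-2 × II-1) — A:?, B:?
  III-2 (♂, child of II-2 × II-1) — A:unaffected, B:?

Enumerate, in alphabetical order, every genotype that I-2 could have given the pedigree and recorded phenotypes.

A/I-1 un ·: AA|Aa
A/I-2 un ·: AA|Aa
A/II-1 un I-1×I-2: AA|Aa
A/II-2 un ·: AA|Aa
A/III-1 ? II-2×II-1: AA|Aa|aa
A/III-2 un II-2×II-1: AA|Aa
⇒ A over [I-1,I-2,II-1,II-2,III-1,III-2]: 50 consistent
B/I-1 aff ·: bb
B/I-2 ? ·: Bb|bb
B/II-1 aff I-1×I-2: bb
B/II-2 un ·: BB|Bb
B/III-1 ? II-2×II-1: Bb|bb
B/III-2 ? II-2×II-1: Bb|bb
⇒ B over [I-1,I-2,II-1,II-2,III-1,III-2]: 10 consistent

I-2 ∈ {AA Bb, AA bb, Aa Bb, Aa bb}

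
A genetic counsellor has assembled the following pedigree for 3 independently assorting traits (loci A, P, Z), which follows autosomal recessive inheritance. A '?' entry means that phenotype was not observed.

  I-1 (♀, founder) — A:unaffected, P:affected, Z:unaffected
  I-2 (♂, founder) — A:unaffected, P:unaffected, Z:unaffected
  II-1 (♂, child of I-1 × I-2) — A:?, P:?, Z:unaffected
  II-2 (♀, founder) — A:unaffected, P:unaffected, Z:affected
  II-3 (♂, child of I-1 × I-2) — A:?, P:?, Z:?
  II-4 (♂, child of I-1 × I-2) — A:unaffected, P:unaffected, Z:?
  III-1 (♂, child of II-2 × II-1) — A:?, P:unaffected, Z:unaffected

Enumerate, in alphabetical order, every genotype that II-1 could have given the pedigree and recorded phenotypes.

II-1 ∈ {AA Pp ZZ, AA Pp Zz, AA pp ZZ, AA pp Zz, Aa Pp ZZ, Aa Pp Zz, Aa pp ZZ, Aa pp Zz, aa Pp ZZ, aa Pp Zz, aa pp ZZ, aa pp Zz}

A/I-1 un ·: AA|Aa
A/I-2 un ·: AA|Aa
A/II-1 ? I-1×I-2: AA|Aa|aa
A/II-2 un ·: AA|Aa
A/II-3 ? I-1×I-2: AA|Aa|aa
A/II-4 un I-1×I-2: AA|Aa
A/III-1 ? II-2×II-1: AA|Aa|aa
⇒ A over [I-1,I-2,II-1,II-2,II-3,II-4,III-1]: 133 consistent
P/I-1 aff ·: pp
P/I-2 un ·: PP|Pp
P/II-1 ? I-1×I-2: Pp|pp
P/II-2 un ·: PP|Pp
P/II-3 ? I-1×I-2: Pp|pp
P/II-4 un I-1×I-2: Pp
P/III-1 un II-2×II-1: PP|Pp
⇒ P over [I-1,I-2,II-1,II-2,II-3,II-4,III-1]: 16 consistent
Z/I-1 un ·: ZZ|Zz
Z/I-2 un ·: ZZ|Zz
Z/II-1 un I-1×I-2: ZZ|Zz
Z/II-2 aff ·: zz
Z/II-3 ? I-1×I-2: ZZ|Zz|zz
Z/II-4 ? I-1×I-2: ZZ|Zz|zz
Z/III-1 un II-2×II-1: Zz
⇒ Z over [I-1,I-2,II-1,II-2,II-3,II-4,III-1]: 35 consistent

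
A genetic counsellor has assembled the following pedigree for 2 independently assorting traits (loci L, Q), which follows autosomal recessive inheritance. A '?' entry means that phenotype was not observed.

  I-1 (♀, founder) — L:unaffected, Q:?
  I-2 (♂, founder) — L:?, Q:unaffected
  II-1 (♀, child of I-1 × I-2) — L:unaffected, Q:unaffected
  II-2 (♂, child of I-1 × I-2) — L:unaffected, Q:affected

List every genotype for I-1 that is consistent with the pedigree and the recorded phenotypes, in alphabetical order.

I-1 ∈ {LL Qq, LL qq, Ll Qq, Ll qq}

L/I-1 un ·: LL|Ll
L/I-2 ? ·: LL|Ll|ll
L/II-1 un I-1×I-2: LL|Ll
L/II-2 un I-1×I-2: LL|Ll
⇒ L over [I-1,I-2,II-1,II-2]: 15 consistent
Q/I-1 ? ·: Qq|qq
Q/I-2 un ·: Qq
Q/II-1 un I-1×I-2: QQ|Qq
Q/II-2 aff I-1×I-2: qq
⇒ Q over [I-1,I-2,II-1,II-2]: 3 consistent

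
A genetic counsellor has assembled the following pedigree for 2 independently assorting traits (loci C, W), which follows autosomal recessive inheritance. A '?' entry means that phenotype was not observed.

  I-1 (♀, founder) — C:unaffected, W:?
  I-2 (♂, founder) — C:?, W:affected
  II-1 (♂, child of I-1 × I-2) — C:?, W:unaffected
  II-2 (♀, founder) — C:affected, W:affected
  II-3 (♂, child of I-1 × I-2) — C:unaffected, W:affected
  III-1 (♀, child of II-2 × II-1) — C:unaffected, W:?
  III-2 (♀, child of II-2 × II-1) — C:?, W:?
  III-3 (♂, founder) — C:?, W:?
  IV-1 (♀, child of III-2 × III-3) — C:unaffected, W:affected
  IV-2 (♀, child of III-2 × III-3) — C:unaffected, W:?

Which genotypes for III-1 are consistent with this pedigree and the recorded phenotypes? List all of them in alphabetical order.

C/I-1 un ·: CC|Cc
C/I-2 ? ·: CC|Cc|cc
C/II-1 ? I-1×I-2: CC|Cc
C/II-2 aff ·: cc
C/II-3 un I-1×I-2: CC|Cc
C/III-1 un II-2×II-1: Cc
C/III-2 ? II-2×II-1: Cc|cc
C/III-3 ? ·: CC|Cc|cc
C/IV-1 un III-2×III-3: CC|Cc
C/IV-2 un III-2×III-3: CC|Cc
⇒ C over [I-1,I-2,II-1,II-2,II-3,III-1,III-2,III-3,IV-1,IV-2]: 151 consistent
W/I-1 ? ·: Ww
W/I-2 aff ·: ww
W/II-1 un I-1×I-2: Ww
W/II-2 aff ·: ww
W/II-3 aff I-1×I-2: ww
W/III-1 ? II-2×II-1: Ww|ww
W/III-2 ? II-2×II-1: Ww|ww
W/III-3 ? ·: Ww|ww
W/IV-1 aff III-2×III-3: ww
W/IV-2 ? III-2×III-3: WW|Ww|ww
⇒ W over [I-1,I-2,II-1,II-2,II-3,III-1,III-2,III-3,IV-1,IV-2]: 16 consistent

III-1 ∈ {Cc Ww, Cc ww}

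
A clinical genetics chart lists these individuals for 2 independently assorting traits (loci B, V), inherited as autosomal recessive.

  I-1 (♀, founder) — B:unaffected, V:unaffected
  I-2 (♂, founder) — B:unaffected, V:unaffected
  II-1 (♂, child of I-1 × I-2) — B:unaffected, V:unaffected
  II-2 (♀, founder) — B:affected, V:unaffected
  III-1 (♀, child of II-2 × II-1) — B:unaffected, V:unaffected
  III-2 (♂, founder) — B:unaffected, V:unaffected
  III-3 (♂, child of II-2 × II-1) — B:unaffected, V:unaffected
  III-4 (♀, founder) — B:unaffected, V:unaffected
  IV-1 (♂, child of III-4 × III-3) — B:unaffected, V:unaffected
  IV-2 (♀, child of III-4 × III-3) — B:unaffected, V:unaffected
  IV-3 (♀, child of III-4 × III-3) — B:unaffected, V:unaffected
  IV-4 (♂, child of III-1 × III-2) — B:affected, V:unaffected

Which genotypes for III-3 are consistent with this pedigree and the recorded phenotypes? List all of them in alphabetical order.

III-3 ∈ {Bb VV, Bb Vv}

B/I-1 un ·: BB|Bb
B/I-2 un ·: BB|Bb
B/II-1 un I-1×I-2: BB|Bb
B/II-2 aff ·: bb
B/III-1 un II-2×II-1: Bb
B/III-2 un ·: Bb
B/III-3 un II-2×II-1: Bb
B/III-4 un ·: BB|Bb
B/IV-1 un III-4×III-3: BB|Bb
B/IV-2 un III-4×III-3: BB|Bb
B/IV-3 un III-4×III-3: BB|Bb
B/IV-4 aff III-1×III-2: bb
⇒ B over [I-1,I-2,II-1,II-2,III-1,III-2,III-3,III-4,IV-1,IV-2,IV-3,IV-4]: 112 consistent
V/I-1 un ·: VV|Vv
V/I-2 un ·: VV|Vv
V/II-1 un I-1×I-2: VV|Vv
V/II-2 un ·: VV|Vv
V/III-1 un II-2×II-1: VV|Vv
V/III-2 un ·: VV|Vv
V/III-3 un II-2×II-1: VV|Vv
V/III-4 un ·: VV|Vv
V/IV-1 un III-4×III-3: VV|Vv
V/IV-2 un III-4×III-3: VV|Vv
V/IV-3 un III-4×III-3: VV|Vv
V/IV-4 un III-1×III-2: VV|Vv
⇒ V over [I-1,I-2,II-1,II-2,III-1,III-2,III-3,III-4,IV-1,IV-2,IV-3,IV-4]: 1858 consistent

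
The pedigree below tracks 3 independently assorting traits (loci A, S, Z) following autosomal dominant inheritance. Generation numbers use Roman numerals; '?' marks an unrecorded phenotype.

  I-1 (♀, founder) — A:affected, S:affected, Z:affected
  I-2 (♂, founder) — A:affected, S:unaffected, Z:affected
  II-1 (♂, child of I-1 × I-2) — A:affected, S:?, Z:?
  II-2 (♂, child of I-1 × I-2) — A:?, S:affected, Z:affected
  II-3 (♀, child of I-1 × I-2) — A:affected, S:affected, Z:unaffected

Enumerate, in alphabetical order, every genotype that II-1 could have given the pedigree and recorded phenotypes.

II-1 ∈ {AA Ss ZZ, AA Ss Zz, AA Ss zz, AA ss ZZ, AA ss Zz, AA ss zz, Aa Ss ZZ, Aa Ss Zz, Aa Ss zz, Aa ss ZZ, Aa ss Zz, Aa ss zz}

A/I-1 aff ·: Aa|AA
A/I-2 aff ·: Aa|AA
A/II-1 aff I-1×I-2: Aa|AA
A/II-2 ? I-1×I-2: aa|Aa|AA
A/II-3 aff I-1×I-2: Aa|AA
⇒ A over [I-1,I-2,II-1,II-2,II-3]: 29 consistent
S/I-1 aff ·: Ss|SS
S/I-2 un ·: ss
S/II-1 ? I-1×I-2: ss|Ss
S/II-2 aff I-1×I-2: Ss
S/II-3 aff I-1×I-2: Ss
⇒ S over [I-1,I-2,II-1,II-2,II-3]: 3 consistent
Z/I-1 aff ·: Zz
Z/I-2 aff ·: Zz
Z/II-1 ? I-1×I-2: zz|Zz|ZZ
Z/II-2 aff I-1×I-2: Zz|ZZ
Z/II-3 un I-1×I-2: zz
⇒ Z over [I-1,I-2,II-1,II-2,II-3]: 6 consistent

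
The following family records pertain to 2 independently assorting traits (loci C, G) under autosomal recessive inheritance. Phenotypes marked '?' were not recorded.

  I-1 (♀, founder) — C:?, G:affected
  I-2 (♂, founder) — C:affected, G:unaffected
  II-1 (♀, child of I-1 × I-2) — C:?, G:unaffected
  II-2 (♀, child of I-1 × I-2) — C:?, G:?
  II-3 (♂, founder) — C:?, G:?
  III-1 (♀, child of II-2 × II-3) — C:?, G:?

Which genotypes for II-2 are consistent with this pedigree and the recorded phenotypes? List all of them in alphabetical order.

II-2 ∈ {Cc Gg, Cc gg, cc Gg, cc gg}

C/I-1 ? ·: CC|Cc|cc
C/I-2 aff ·: cc
C/II-1 ? I-1×I-2: Cc|cc
C/II-2 ? I-1×I-2: Cc|cc
C/II-3 ? ·: CC|Cc|cc
C/III-1 ? II-2×II-3: CC|Cc|cc
⇒ C over [I-1,I-2,II-1,II-2,II-3,III-1]: 33 consistent
G/I-1 aff ·: gg
G/I-2 un ·: GG|Gg
G/II-1 un I-1×I-2: Gg
G/II-2 ? I-1×I-2: Gg|gg
G/II-3 ? ·: GG|Gg|gg
G/III-1 ? II-2×II-3: GG|Gg|gg
⇒ G over [I-1,I-2,II-1,II-2,II-3,III-1]: 18 consistent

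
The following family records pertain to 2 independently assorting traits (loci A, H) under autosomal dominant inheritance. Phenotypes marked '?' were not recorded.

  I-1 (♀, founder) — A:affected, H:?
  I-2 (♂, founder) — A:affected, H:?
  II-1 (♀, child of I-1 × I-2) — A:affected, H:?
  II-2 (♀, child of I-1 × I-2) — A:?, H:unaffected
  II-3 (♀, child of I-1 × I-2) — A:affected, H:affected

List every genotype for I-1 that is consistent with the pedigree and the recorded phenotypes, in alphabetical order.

I-1 ∈ {AA Hh, AA hh, Aa Hh, Aa hh}

A/I-1 aff ·: Aa|AA
A/I-2 aff ·: Aa|AA
A/II-1 aff I-1×I-2: Aa|AA
A/II-2 ? I-1×I-2: aa|Aa|AA
A/II-3 aff I-1×I-2: Aa|AA
⇒ A over [I-1,I-2,II-1,II-2,II-3]: 29 consistent
H/I-1 ? ·: hh|Hh
H/I-2 ? ·: hh|Hh
H/II-1 ? I-1×I-2: hh|Hh|HH
H/II-2 un I-1×I-2: hh
H/II-3 aff I-1×I-2: Hh|HH
⇒ H over [I-1,I-2,II-1,II-2,II-3]: 10 consistent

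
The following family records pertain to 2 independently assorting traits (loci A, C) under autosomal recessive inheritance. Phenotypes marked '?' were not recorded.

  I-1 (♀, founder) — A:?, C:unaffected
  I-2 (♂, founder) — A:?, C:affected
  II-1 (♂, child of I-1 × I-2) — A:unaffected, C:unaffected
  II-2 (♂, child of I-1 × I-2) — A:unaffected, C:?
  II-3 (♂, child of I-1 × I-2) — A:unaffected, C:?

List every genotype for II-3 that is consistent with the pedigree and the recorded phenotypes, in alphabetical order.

A/I-1 ? ·: AA|Aa|aa
A/I-2 ? ·: AA|Aa|aa
A/II-1 un I-1×I-2: AA|Aa
A/II-2 un I-1×I-2: AA|Aa
A/II-3 un I-1×I-2: AA|Aa
⇒ A over [I-1,I-2,II-1,II-2,II-3]: 29 consistent
C/I-1 un ·: CC|Cc
C/I-2 aff ·: cc
C/II-1 un I-1×I-2: Cc
C/II-2 ? I-1×I-2: Cc|cc
C/II-3 ? I-1×I-2: Cc|cc
⇒ C over [I-1,I-2,II-1,II-2,II-3]: 5 consistent

II-3 ∈ {AA Cc, AA cc, Aa Cc, Aa cc}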